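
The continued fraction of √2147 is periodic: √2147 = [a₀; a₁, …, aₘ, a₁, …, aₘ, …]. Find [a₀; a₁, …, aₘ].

[46; 2, 1, 45, 1, 2, 92]

a₀ = ⌊√2147⌋ = 46.
With m₀=0, d₀=1 and mₖ₊₁ = dₖaₖ − mₖ, dₖ₊₁ = (n − mₖ₊₁²)/dₖ, aₖ₊₁ = ⌊(a₀+mₖ₊₁)/dₖ₊₁⌋:
  k=1: m=46, d=31, a=2
  k=2: m=16, d=61, a=1
  k=3: m=45, d=2, a=45
  k=4: m=45, d=61, a=1
  k=5: m=16, d=31, a=2
  k=6: m=46, d=1, a=92
d=1 and a=2a₀=92 at k=6, so the next step gives (m, d) = (46, 31) again — its k=1 value — and the period has length 6.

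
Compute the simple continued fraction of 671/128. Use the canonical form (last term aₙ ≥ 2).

671 = 5*128 + 31
128 = 4*31 + 4
31 = 7*4 + 3
4 = 1*3 + 1
3 = 3*1 + 0  (stop)
So 671/128 = [5; 4, 7, 1, 3].

[5; 4, 7, 1, 3]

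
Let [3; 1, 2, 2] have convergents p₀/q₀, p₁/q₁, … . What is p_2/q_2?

11/3

Using pₖ = aₖpₖ₋₁ + pₖ₋₂, qₖ = aₖqₖ₋₁ + qₖ₋₂ (with p₋₁=1, p₋₂=0, q₋₁=0, q₋₂=1):
  k=0: a=3, p=3, q=1
  k=1: a=1, p=4, q=1
  k=2: a=2, p=11, q=3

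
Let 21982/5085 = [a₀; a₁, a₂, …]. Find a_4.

21982 = 4·5085 + 1642   →  a_0 = 4
5085 = 3·1642 + 159   →  a_1 = 3
1642 = 10·159 + 52   →  a_2 = 10
159 = 3·52 + 3   →  a_3 = 3
52 = 17·3 + 1   →  a_4 = 17

17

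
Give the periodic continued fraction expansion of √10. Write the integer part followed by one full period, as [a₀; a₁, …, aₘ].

a₀ = ⌊√10⌋ = 3.
With m₀=0, d₀=1 and mₖ₊₁ = dₖaₖ − mₖ, dₖ₊₁ = (n − mₖ₊₁²)/dₖ, aₖ₊₁ = ⌊(a₀+mₖ₊₁)/dₖ₊₁⌋:
  k=1: m=3, d=1, a=6
d=1 and a=2a₀=6 at k=1, so the next step gives (m, d) = (3, 1) again — its k=1 value — and the period has length 1.

[3; 6]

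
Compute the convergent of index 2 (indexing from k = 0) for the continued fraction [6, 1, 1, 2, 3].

Using pₖ = aₖpₖ₋₁ + pₖ₋₂, qₖ = aₖqₖ₋₁ + qₖ₋₂ (with p₋₁=1, p₋₂=0, q₋₁=0, q₋₂=1):
  k=0: a=6, p=6, q=1
  k=1: a=1, p=7, q=1
  k=2: a=1, p=13, q=2

13/2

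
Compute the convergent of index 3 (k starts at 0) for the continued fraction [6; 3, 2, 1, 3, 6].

Using pₖ = aₖpₖ₋₁ + pₖ₋₂, qₖ = aₖqₖ₋₁ + qₖ₋₂ (with p₋₁=1, p₋₂=0, q₋₁=0, q₋₂=1):
  k=0: a=6, p=6, q=1
  k=1: a=3, p=19, q=3
  k=2: a=2, p=44, q=7
  k=3: a=1, p=63, q=10

63/10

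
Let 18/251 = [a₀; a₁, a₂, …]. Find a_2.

1

18 = 0·251 + 18   →  a_0 = 0
251 = 13·18 + 17   →  a_1 = 13
18 = 1·17 + 1   →  a_2 = 1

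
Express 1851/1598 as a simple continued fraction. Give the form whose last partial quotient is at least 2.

[1; 6, 3, 6, 6, 2]

1851 = 1×1598 + 253
1598 = 6×253 + 80
253 = 3×80 + 13
80 = 6×13 + 2
13 = 6×2 + 1
2 = 2×1 + 0  (stop)
So 1851/1598 = [1; 6, 3, 6, 6, 2].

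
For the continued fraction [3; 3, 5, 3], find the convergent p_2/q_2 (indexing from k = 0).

Using pₖ = aₖpₖ₋₁ + pₖ₋₂, qₖ = aₖqₖ₋₁ + qₖ₋₂ (with p₋₁=1, p₋₂=0, q₋₁=0, q₋₂=1):
  k=0: a=3, p=3, q=1
  k=1: a=3, p=10, q=3
  k=2: a=5, p=53, q=16

53/16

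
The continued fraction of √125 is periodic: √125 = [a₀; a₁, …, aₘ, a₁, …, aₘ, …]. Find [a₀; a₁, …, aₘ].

a₀ = ⌊√125⌋ = 11.
With m₀=0, d₀=1 and mₖ₊₁ = dₖaₖ − mₖ, dₖ₊₁ = (n − mₖ₊₁²)/dₖ, aₖ₊₁ = ⌊(a₀+mₖ₊₁)/dₖ₊₁⌋:
  k=1: m=11, d=4, a=5
  k=2: m=9, d=11, a=1
  k=3: m=2, d=11, a=1
  k=4: m=9, d=4, a=5
  k=5: m=11, d=1, a=22
d=1 and a=2a₀=22 at k=5, so the next step gives (m, d) = (11, 4) again — its k=1 value — and the period has length 5.

[11; 5, 1, 1, 5, 22]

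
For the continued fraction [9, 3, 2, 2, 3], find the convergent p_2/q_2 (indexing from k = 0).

Using pₖ = aₖpₖ₋₁ + pₖ₋₂, qₖ = aₖqₖ₋₁ + qₖ₋₂ (with p₋₁=1, p₋₂=0, q₋₁=0, q₋₂=1):
  k=0: a=9, p=9, q=1
  k=1: a=3, p=28, q=3
  k=2: a=2, p=65, q=7

65/7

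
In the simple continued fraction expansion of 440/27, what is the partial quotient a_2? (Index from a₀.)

2

440 = 16·27 + 8   →  a_0 = 16
27 = 3·8 + 3   →  a_1 = 3
8 = 2·3 + 2   →  a_2 = 2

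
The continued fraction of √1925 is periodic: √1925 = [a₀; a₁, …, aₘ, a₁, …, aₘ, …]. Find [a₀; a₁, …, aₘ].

[43; 1, 6, 1, 86]

a₀ = ⌊√1925⌋ = 43.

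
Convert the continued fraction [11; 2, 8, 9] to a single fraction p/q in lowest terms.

1778/155

Using pₖ = aₖpₖ₋₁ + pₖ₋₂ and qₖ = aₖqₖ₋₁ + qₖ₋₂:
  k=0: a=11, p=11, q=1
  k=1: a=2, p=23, q=2
  k=2: a=8, p=195, q=17
  k=3: a=9, p=1778, q=155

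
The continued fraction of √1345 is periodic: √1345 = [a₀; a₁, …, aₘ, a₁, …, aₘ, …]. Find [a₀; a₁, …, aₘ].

a₀ = ⌊√1345⌋ = 36.
With m₀=0, d₀=1 and mₖ₊₁ = dₖaₖ − mₖ, dₖ₊₁ = (n − mₖ₊₁²)/dₖ, aₖ₊₁ = ⌊(a₀+mₖ₊₁)/dₖ₊₁⌋:
  k=1: m=36, d=49, a=1
  k=2: m=13, d=24, a=2
  k=3: m=35, d=5, a=14
  k=4: m=35, d=24, a=2
  k=5: m=13, d=49, a=1
  k=6: m=36, d=1, a=72
d=1 and a=2a₀=72 at k=6, so the next step gives (m, d) = (36, 49) again — its k=1 value — and the period has length 6.

[36; 1, 2, 14, 2, 1, 72]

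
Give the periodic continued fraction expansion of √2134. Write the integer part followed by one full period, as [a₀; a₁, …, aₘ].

a₀ = ⌊√2134⌋ = 46.

[46; 5, 8, 5, 92]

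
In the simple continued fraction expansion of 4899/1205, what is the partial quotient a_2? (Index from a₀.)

3

4899 = 4·1205 + 79   →  a_0 = 4
1205 = 15·79 + 20   →  a_1 = 15
79 = 3·20 + 19   →  a_2 = 3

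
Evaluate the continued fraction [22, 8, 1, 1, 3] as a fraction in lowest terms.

1327/60

Using pₖ = aₖpₖ₋₁ + pₖ₋₂ and qₖ = aₖqₖ₋₁ + qₖ₋₂:
  k=0: a=22, p=22, q=1
  k=1: a=8, p=177, q=8
  k=2: a=1, p=199, q=9
  k=3: a=1, p=376, q=17
  k=4: a=3, p=1327, q=60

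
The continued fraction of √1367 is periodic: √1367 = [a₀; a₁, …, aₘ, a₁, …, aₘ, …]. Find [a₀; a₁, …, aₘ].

a₀ = ⌊√1367⌋ = 36.
With m₀=0, d₀=1 and mₖ₊₁ = dₖaₖ − mₖ, dₖ₊₁ = (n − mₖ₊₁²)/dₖ, aₖ₊₁ = ⌊(a₀+mₖ₊₁)/dₖ₊₁⌋:
  k=1: m=36, d=71, a=1
  k=2: m=35, d=2, a=35
  k=3: m=35, d=71, a=1
  k=4: m=36, d=1, a=72
d=1 and a=2a₀=72 at k=4, so the next step gives (m, d) = (36, 71) again — its k=1 value — and the period has length 4.

[36; 1, 35, 1, 72]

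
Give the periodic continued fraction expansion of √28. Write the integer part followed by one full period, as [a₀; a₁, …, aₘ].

a₀ = ⌊√28⌋ = 5.
With m₀=0, d₀=1 and mₖ₊₁ = dₖaₖ − mₖ, dₖ₊₁ = (n − mₖ₊₁²)/dₖ, aₖ₊₁ = ⌊(a₀+mₖ₊₁)/dₖ₊₁⌋:
  k=1: m=5, d=3, a=3
  k=2: m=4, d=4, a=2
  k=3: m=4, d=3, a=3
  k=4: m=5, d=1, a=10
d=1 and a=2a₀=10 at k=4, so the next step gives (m, d) = (5, 3) again — its k=1 value — and the period has length 4.

[5; 3, 2, 3, 10]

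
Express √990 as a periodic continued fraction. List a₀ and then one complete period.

[31; 2, 6, 2, 62]

a₀ = ⌊√990⌋ = 31.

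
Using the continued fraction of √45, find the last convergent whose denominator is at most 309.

√45 = [6; 1, 2, 2, 2, 1, 12, …] (period length 6).
Convergents:
  p_0/q_0 = 6/1
  p_1/q_1 = 7/1
  p_2/q_2 = 20/3
  p_3/q_3 = 47/7
  p_4/q_4 = 114/17
  p_5/q_5 = 161/24
  p_6/q_6 = 2046/305
  p_7/q_7 = 2207/329
q_6 = 305 ≤ 309 < 329 = q_7, so the answer is 2046/305.

2046/305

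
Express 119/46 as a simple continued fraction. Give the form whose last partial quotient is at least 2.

119 = 2*46 + 27
46 = 1*27 + 19
27 = 1*19 + 8
19 = 2*8 + 3
8 = 2*3 + 2
3 = 1*2 + 1
2 = 2*1 + 0  (stop)
So 119/46 = [2; 1, 1, 2, 2, 1, 2].

[2; 1, 1, 2, 2, 1, 2]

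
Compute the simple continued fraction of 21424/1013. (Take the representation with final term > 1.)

[21; 6, 1, 2, 2, 3, 6]

21424 = 21×1013 + 151
1013 = 6×151 + 107
151 = 1×107 + 44
107 = 2×44 + 19
44 = 2×19 + 6
19 = 3×6 + 1
6 = 6×1 + 0  (stop)
So 21424/1013 = [21; 6, 1, 2, 2, 3, 6].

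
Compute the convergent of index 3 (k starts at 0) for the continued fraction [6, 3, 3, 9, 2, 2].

586/93

Using pₖ = aₖpₖ₋₁ + pₖ₋₂, qₖ = aₖqₖ₋₁ + qₖ₋₂ (with p₋₁=1, p₋₂=0, q₋₁=0, q₋₂=1):
  k=0: a=6, p=6, q=1
  k=1: a=3, p=19, q=3
  k=2: a=3, p=63, q=10
  k=3: a=9, p=586, q=93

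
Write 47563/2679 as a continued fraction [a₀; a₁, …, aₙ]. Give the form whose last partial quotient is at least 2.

47563 = 17*2679 + 2020
2679 = 1*2020 + 659
2020 = 3*659 + 43
659 = 15*43 + 14
43 = 3*14 + 1
14 = 14*1 + 0  (stop)
So 47563/2679 = [17; 1, 3, 15, 3, 14].

[17; 1, 3, 15, 3, 14]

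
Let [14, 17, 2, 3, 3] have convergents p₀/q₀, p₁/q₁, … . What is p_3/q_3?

1715/122

Using pₖ = aₖpₖ₋₁ + pₖ₋₂, qₖ = aₖqₖ₋₁ + qₖ₋₂ (with p₋₁=1, p₋₂=0, q₋₁=0, q₋₂=1):
  k=0: a=14, p=14, q=1
  k=1: a=17, p=239, q=17
  k=2: a=2, p=492, q=35
  k=3: a=3, p=1715, q=122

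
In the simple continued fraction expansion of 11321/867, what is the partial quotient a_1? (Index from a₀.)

17

11321 = 13·867 + 50   →  a_0 = 13
867 = 17·50 + 17   →  a_1 = 17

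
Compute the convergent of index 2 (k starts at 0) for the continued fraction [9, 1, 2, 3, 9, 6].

Using pₖ = aₖpₖ₋₁ + pₖ₋₂, qₖ = aₖqₖ₋₁ + qₖ₋₂ (with p₋₁=1, p₋₂=0, q₋₁=0, q₋₂=1):
  k=0: a=9, p=9, q=1
  k=1: a=1, p=10, q=1
  k=2: a=2, p=29, q=3

29/3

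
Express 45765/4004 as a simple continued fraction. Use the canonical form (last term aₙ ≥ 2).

[11; 2, 3, 16, 17, 2]

45765 = 11·4004 + 1721
4004 = 2·1721 + 562
1721 = 3·562 + 35
562 = 16·35 + 2
35 = 17·2 + 1
2 = 2·1 + 0  (stop)
So 45765/4004 = [11; 2, 3, 16, 17, 2].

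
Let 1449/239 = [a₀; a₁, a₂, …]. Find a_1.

15

1449 = 6·239 + 15   →  a_0 = 6
239 = 15·15 + 14   →  a_1 = 15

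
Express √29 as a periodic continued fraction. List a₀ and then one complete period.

[5; 2, 1, 1, 2, 10]

a₀ = ⌊√29⌋ = 5.
With m₀=0, d₀=1 and mₖ₊₁ = dₖaₖ − mₖ, dₖ₊₁ = (n − mₖ₊₁²)/dₖ, aₖ₊₁ = ⌊(a₀+mₖ₊₁)/dₖ₊₁⌋:
  k=1: m=5, d=4, a=2
  k=2: m=3, d=5, a=1
  k=3: m=2, d=5, a=1
  k=4: m=3, d=4, a=2
  k=5: m=5, d=1, a=10
d=1 and a=2a₀=10 at k=5, so the next step gives (m, d) = (5, 4) again — its k=1 value — and the period has length 5.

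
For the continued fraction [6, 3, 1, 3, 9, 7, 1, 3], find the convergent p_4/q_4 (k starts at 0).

871/139

Using pₖ = aₖpₖ₋₁ + pₖ₋₂, qₖ = aₖqₖ₋₁ + qₖ₋₂ (with p₋₁=1, p₋₂=0, q₋₁=0, q₋₂=1):
  k=0: a=6, p=6, q=1
  k=1: a=3, p=19, q=3
  k=2: a=1, p=25, q=4
  k=3: a=3, p=94, q=15
  k=4: a=9, p=871, q=139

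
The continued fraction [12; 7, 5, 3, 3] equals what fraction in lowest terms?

Using pₖ = aₖpₖ₋₁ + pₖ₋₂ and qₖ = aₖqₖ₋₁ + qₖ₋₂:
  k=0: a=12, p=12, q=1
  k=1: a=7, p=85, q=7
  k=2: a=5, p=437, q=36
  k=3: a=3, p=1396, q=115
  k=4: a=3, p=4625, q=381

4625/381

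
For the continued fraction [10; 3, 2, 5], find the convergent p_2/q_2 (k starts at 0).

Using pₖ = aₖpₖ₋₁ + pₖ₋₂, qₖ = aₖqₖ₋₁ + qₖ₋₂ (with p₋₁=1, p₋₂=0, q₋₁=0, q₋₂=1):
  k=0: a=10, p=10, q=1
  k=1: a=3, p=31, q=3
  k=2: a=2, p=72, q=7

72/7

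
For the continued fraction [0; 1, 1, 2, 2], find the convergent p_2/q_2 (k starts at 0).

Using pₖ = aₖpₖ₋₁ + pₖ₋₂, qₖ = aₖqₖ₋₁ + qₖ₋₂ (with p₋₁=1, p₋₂=0, q₋₁=0, q₋₂=1):
  k=0: a=0, p=0, q=1
  k=1: a=1, p=1, q=1
  k=2: a=1, p=1, q=2

1/2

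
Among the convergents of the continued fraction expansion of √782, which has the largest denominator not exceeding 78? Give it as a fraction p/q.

783/28

√782 = [27; 1, 26, 1, 54, …] (period length 4).
Convergents:
  p_0/q_0 = 27/1
  p_1/q_1 = 28/1
  p_2/q_2 = 755/27
  p_3/q_3 = 783/28
  p_4/q_4 = 43037/1539
q_3 = 28 ≤ 78 < 1539 = q_4, so the answer is 783/28.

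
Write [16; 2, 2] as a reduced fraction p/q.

82/5

Using pₖ = aₖpₖ₋₁ + pₖ₋₂ and qₖ = aₖqₖ₋₁ + qₖ₋₂:
  k=0: a=16, p=16, q=1
  k=1: a=2, p=33, q=2
  k=2: a=2, p=82, q=5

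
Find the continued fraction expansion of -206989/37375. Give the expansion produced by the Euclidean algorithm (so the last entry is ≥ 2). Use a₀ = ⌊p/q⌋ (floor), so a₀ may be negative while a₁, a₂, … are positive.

-206989 = -6*37375 + 17261
37375 = 2*17261 + 2853
17261 = 6*2853 + 143
2853 = 19*143 + 136
143 = 1*136 + 7
136 = 19*7 + 3
7 = 2*3 + 1
3 = 3*1 + 0  (stop)
So -206989/37375 = [-6; 2, 6, 19, 1, 19, 2, 3].

[-6; 2, 6, 19, 1, 19, 2, 3]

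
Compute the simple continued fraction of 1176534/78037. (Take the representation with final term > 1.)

1176534 = 15×78037 + 5979
78037 = 13×5979 + 310
5979 = 19×310 + 89
310 = 3×89 + 43
89 = 2×43 + 3
43 = 14×3 + 1
3 = 3×1 + 0  (stop)
So 1176534/78037 = [15; 13, 19, 3, 2, 14, 3].

[15; 13, 19, 3, 2, 14, 3]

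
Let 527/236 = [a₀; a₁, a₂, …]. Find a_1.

527 = 2·236 + 55   →  a_0 = 2
236 = 4·55 + 16   →  a_1 = 4

4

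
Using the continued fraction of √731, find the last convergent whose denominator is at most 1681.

√731 = [27; 27, 54, …] (period length 2).
Convergents:
  p_0/q_0 = 27/1
  p_1/q_1 = 730/27
  p_2/q_2 = 39447/1459
  p_3/q_3 = 1065799/39420
q_2 = 1459 ≤ 1681 < 39420 = q_3, so the answer is 39447/1459.

39447/1459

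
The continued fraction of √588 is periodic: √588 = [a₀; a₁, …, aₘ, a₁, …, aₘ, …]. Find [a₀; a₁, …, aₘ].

[24; 4, 48]

a₀ = ⌊√588⌋ = 24.
With m₀=0, d₀=1 and mₖ₊₁ = dₖaₖ − mₖ, dₖ₊₁ = (n − mₖ₊₁²)/dₖ, aₖ₊₁ = ⌊(a₀+mₖ₊₁)/dₖ₊₁⌋:
  k=1: m=24, d=12, a=4
  k=2: m=24, d=1, a=48
d=1 and a=2a₀=48 at k=2, so the next step gives (m, d) = (24, 12) again — its k=1 value — and the period has length 2.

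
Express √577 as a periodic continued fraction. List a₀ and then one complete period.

[24; 48]

a₀ = ⌊√577⌋ = 24.
With m₀=0, d₀=1 and mₖ₊₁ = dₖaₖ − mₖ, dₖ₊₁ = (n − mₖ₊₁²)/dₖ, aₖ₊₁ = ⌊(a₀+mₖ₊₁)/dₖ₊₁⌋:
  k=1: m=24, d=1, a=48
d=1 and a=2a₀=48 at k=1, so the next step gives (m, d) = (24, 1) again — its k=1 value — and the period has length 1.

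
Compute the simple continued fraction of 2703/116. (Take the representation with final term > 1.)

2703 = 23*116 + 35
116 = 3*35 + 11
35 = 3*11 + 2
11 = 5*2 + 1
2 = 2*1 + 0  (stop)
So 2703/116 = [23; 3, 3, 5, 2].

[23; 3, 3, 5, 2]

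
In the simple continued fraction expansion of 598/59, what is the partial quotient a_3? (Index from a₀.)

598 = 10·59 + 8   →  a_0 = 10
59 = 7·8 + 3   →  a_1 = 7
8 = 2·3 + 2   →  a_2 = 2
3 = 1·2 + 1   →  a_3 = 1

1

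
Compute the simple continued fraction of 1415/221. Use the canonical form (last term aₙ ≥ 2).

[6; 2, 2, 14, 3]

1415 = 6×221 + 89
221 = 2×89 + 43
89 = 2×43 + 3
43 = 14×3 + 1
3 = 3×1 + 0  (stop)
So 1415/221 = [6; 2, 2, 14, 3].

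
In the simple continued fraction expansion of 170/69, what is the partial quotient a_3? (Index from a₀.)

2

170 = 2·69 + 32   →  a_0 = 2
69 = 2·32 + 5   →  a_1 = 2
32 = 6·5 + 2   →  a_2 = 6
5 = 2·2 + 1   →  a_3 = 2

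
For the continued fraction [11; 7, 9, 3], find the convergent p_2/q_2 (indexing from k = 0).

Using pₖ = aₖpₖ₋₁ + pₖ₋₂, qₖ = aₖqₖ₋₁ + qₖ₋₂ (with p₋₁=1, p₋₂=0, q₋₁=0, q₋₂=1):
  k=0: a=11, p=11, q=1
  k=1: a=7, p=78, q=7
  k=2: a=9, p=713, q=64

713/64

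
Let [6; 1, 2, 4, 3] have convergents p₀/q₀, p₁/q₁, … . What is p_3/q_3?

Using pₖ = aₖpₖ₋₁ + pₖ₋₂, qₖ = aₖqₖ₋₁ + qₖ₋₂ (with p₋₁=1, p₋₂=0, q₋₁=0, q₋₂=1):
  k=0: a=6, p=6, q=1
  k=1: a=1, p=7, q=1
  k=2: a=2, p=20, q=3
  k=3: a=4, p=87, q=13

87/13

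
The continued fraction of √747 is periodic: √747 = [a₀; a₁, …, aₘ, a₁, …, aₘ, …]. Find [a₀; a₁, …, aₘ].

a₀ = ⌊√747⌋ = 27.

[27; 3, 54]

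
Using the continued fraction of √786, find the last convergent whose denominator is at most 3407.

43988/1569

√786 = [28; 28, 56, …] (period length 2).
Convergents:
  p_0/q_0 = 28/1
  p_1/q_1 = 785/28
  p_2/q_2 = 43988/1569
  p_3/q_3 = 1232449/43960
q_2 = 1569 ≤ 3407 < 43960 = q_3, so the answer is 43988/1569.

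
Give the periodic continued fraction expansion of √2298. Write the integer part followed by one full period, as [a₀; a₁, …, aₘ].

a₀ = ⌊√2298⌋ = 47.
With m₀=0, d₀=1 and mₖ₊₁ = dₖaₖ − mₖ, dₖ₊₁ = (n − mₖ₊₁²)/dₖ, aₖ₊₁ = ⌊(a₀+mₖ₊₁)/dₖ₊₁⌋:
  k=1: m=47, d=89, a=1
  k=2: m=42, d=6, a=14
  k=3: m=42, d=89, a=1
  k=4: m=47, d=1, a=94
d=1 and a=2a₀=94 at k=4, so the next step gives (m, d) = (47, 89) again — its k=1 value — and the period has length 4.

[47; 1, 14, 1, 94]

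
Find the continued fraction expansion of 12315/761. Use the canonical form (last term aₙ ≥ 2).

12315 = 16·761 + 139
761 = 5·139 + 66
139 = 2·66 + 7
66 = 9·7 + 3
7 = 2·3 + 1
3 = 3·1 + 0  (stop)
So 12315/761 = [16; 5, 2, 9, 2, 3].

[16; 5, 2, 9, 2, 3]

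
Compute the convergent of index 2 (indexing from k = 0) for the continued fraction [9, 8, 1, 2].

Using pₖ = aₖpₖ₋₁ + pₖ₋₂, qₖ = aₖqₖ₋₁ + qₖ₋₂ (with p₋₁=1, p₋₂=0, q₋₁=0, q₋₂=1):
  k=0: a=9, p=9, q=1
  k=1: a=8, p=73, q=8
  k=2: a=1, p=82, q=9

82/9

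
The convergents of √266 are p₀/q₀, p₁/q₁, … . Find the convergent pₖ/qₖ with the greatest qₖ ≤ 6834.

67081/4113

√266 = [16; 3, 4, 3, 32, …] (period length 4).
Convergents:
  p_0/q_0 = 16/1
  p_1/q_1 = 49/3
  p_2/q_2 = 212/13
  p_3/q_3 = 685/42
  p_4/q_4 = 22132/1357
  p_5/q_5 = 67081/4113
  p_6/q_6 = 290456/17809
q_5 = 4113 ≤ 6834 < 17809 = q_6, so the answer is 67081/4113.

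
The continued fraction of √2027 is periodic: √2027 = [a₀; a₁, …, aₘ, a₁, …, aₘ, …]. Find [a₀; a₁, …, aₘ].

a₀ = ⌊√2027⌋ = 45.
With m₀=0, d₀=1 and mₖ₊₁ = dₖaₖ − mₖ, dₖ₊₁ = (n − mₖ₊₁²)/dₖ, aₖ₊₁ = ⌊(a₀+mₖ₊₁)/dₖ₊₁⌋:
  k=1: m=45, d=2, a=45
  k=2: m=45, d=1, a=90
d=1 and a=2a₀=90 at k=2, so the next step gives (m, d) = (45, 2) again — its k=1 value — and the period has length 2.

[45; 45, 90]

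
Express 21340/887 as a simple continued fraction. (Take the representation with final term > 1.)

21340 = 24·887 + 52
887 = 17·52 + 3
52 = 17·3 + 1
3 = 3·1 + 0  (stop)
So 21340/887 = [24; 17, 17, 3].

[24; 17, 17, 3]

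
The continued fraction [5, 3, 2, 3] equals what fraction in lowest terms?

Fold from the inside: start with 3/1.
  2 + 1/3 = 7/3
  3 + 3/7 = 24/7
  5 + 7/24 = 127/24

127/24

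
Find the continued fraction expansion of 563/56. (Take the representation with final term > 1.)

[10; 18, 1, 2]

563 = 10×56 + 3
56 = 18×3 + 2
3 = 1×2 + 1
2 = 2×1 + 0  (stop)
So 563/56 = [10; 18, 1, 2].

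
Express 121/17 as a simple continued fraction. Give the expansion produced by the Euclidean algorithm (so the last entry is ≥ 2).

[7; 8, 2]

121 = 7×17 + 2
17 = 8×2 + 1
2 = 2×1 + 0  (stop)
So 121/17 = [7; 8, 2].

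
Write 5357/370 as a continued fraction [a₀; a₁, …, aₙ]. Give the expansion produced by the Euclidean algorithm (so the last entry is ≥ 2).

[14; 2, 11, 16]

5357 = 14×370 + 177
370 = 2×177 + 16
177 = 11×16 + 1
16 = 16×1 + 0  (stop)
So 5357/370 = [14; 2, 11, 16].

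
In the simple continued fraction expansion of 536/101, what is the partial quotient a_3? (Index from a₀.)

1

536 = 5·101 + 31   →  a_0 = 5
101 = 3·31 + 8   →  a_1 = 3
31 = 3·8 + 7   →  a_2 = 3
8 = 1·7 + 1   →  a_3 = 1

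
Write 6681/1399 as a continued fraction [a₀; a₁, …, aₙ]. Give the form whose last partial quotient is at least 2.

6681 = 4×1399 + 1085
1399 = 1×1085 + 314
1085 = 3×314 + 143
314 = 2×143 + 28
143 = 5×28 + 3
28 = 9×3 + 1
3 = 3×1 + 0  (stop)
So 6681/1399 = [4; 1, 3, 2, 5, 9, 3].

[4; 1, 3, 2, 5, 9, 3]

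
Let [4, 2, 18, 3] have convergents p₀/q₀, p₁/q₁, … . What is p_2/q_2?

Using pₖ = aₖpₖ₋₁ + pₖ₋₂, qₖ = aₖqₖ₋₁ + qₖ₋₂ (with p₋₁=1, p₋₂=0, q₋₁=0, q₋₂=1):
  k=0: a=4, p=4, q=1
  k=1: a=2, p=9, q=2
  k=2: a=18, p=166, q=37

166/37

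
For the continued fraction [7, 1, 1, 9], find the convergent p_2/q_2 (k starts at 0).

15/2

Using pₖ = aₖpₖ₋₁ + pₖ₋₂, qₖ = aₖqₖ₋₁ + qₖ₋₂ (with p₋₁=1, p₋₂=0, q₋₁=0, q₋₂=1):
  k=0: a=7, p=7, q=1
  k=1: a=1, p=8, q=1
  k=2: a=1, p=15, q=2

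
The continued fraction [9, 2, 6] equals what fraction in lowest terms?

Using pₖ = aₖpₖ₋₁ + pₖ₋₂ and qₖ = aₖqₖ₋₁ + qₖ₋₂:
  k=0: a=9, p=9, q=1
  k=1: a=2, p=19, q=2
  k=2: a=6, p=123, q=13

123/13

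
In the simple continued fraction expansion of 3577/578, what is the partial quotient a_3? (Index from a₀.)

3

3577 = 6·578 + 109   →  a_0 = 6
578 = 5·109 + 33   →  a_1 = 5
109 = 3·33 + 10   →  a_2 = 3
33 = 3·10 + 3   →  a_3 = 3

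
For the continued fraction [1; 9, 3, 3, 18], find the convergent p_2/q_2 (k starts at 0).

31/28

Using pₖ = aₖpₖ₋₁ + pₖ₋₂, qₖ = aₖqₖ₋₁ + qₖ₋₂ (with p₋₁=1, p₋₂=0, q₋₁=0, q₋₂=1):
  k=0: a=1, p=1, q=1
  k=1: a=9, p=10, q=9
  k=2: a=3, p=31, q=28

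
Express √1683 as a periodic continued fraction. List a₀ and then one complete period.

[41; 41, 82]

a₀ = ⌊√1683⌋ = 41.
With m₀=0, d₀=1 and mₖ₊₁ = dₖaₖ − mₖ, dₖ₊₁ = (n − mₖ₊₁²)/dₖ, aₖ₊₁ = ⌊(a₀+mₖ₊₁)/dₖ₊₁⌋:
  k=1: m=41, d=2, a=41
  k=2: m=41, d=1, a=82
d=1 and a=2a₀=82 at k=2, so the next step gives (m, d) = (41, 2) again — its k=1 value — and the period has length 2.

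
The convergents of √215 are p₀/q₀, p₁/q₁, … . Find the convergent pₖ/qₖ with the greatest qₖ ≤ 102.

1305/89

√215 = [14; 1, 1, 1, 28, …] (period length 4).
Convergents:
  p_0/q_0 = 14/1
  p_1/q_1 = 15/1
  p_2/q_2 = 29/2
  p_3/q_3 = 44/3
  p_4/q_4 = 1261/86
  p_5/q_5 = 1305/89
  p_6/q_6 = 2566/175
q_5 = 89 ≤ 102 < 175 = q_6, so the answer is 1305/89.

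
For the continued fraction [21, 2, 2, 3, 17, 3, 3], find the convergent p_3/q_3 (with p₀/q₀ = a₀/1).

364/17

Using pₖ = aₖpₖ₋₁ + pₖ₋₂, qₖ = aₖqₖ₋₁ + qₖ₋₂ (with p₋₁=1, p₋₂=0, q₋₁=0, q₋₂=1):
  k=0: a=21, p=21, q=1
  k=1: a=2, p=43, q=2
  k=2: a=2, p=107, q=5
  k=3: a=3, p=364, q=17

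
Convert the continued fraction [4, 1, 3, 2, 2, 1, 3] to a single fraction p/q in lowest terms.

Fold from the inside: start with 3/1.
  1 + 1/3 = 4/3
  2 + 3/4 = 11/4
  2 + 4/11 = 26/11
  3 + 11/26 = 89/26
  1 + 26/89 = 115/89
  4 + 89/115 = 549/115

549/115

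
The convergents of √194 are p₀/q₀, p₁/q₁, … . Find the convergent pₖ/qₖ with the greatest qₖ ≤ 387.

5251/377

√194 = [13; 1, 12, 1, 26, …] (period length 4).
Convergents:
  p_0/q_0 = 13/1
  p_1/q_1 = 14/1
  p_2/q_2 = 181/13
  p_3/q_3 = 195/14
  p_4/q_4 = 5251/377
  p_5/q_5 = 5446/391
q_4 = 377 ≤ 387 < 391 = q_5, so the answer is 5251/377.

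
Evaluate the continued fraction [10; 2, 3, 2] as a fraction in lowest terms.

167/16

Fold from the inside: start with 2/1.
  3 + 1/2 = 7/2
  2 + 2/7 = 16/7
  10 + 7/16 = 167/16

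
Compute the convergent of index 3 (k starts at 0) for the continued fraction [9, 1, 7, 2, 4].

Using pₖ = aₖpₖ₋₁ + pₖ₋₂, qₖ = aₖqₖ₋₁ + qₖ₋₂ (with p₋₁=1, p₋₂=0, q₋₁=0, q₋₂=1):
  k=0: a=9, p=9, q=1
  k=1: a=1, p=10, q=1
  k=2: a=7, p=79, q=8
  k=3: a=2, p=168, q=17

168/17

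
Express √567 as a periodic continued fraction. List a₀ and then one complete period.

[23; 1, 4, 3, 4, 1, 46]

a₀ = ⌊√567⌋ = 23.
With m₀=0, d₀=1 and mₖ₊₁ = dₖaₖ − mₖ, dₖ₊₁ = (n − mₖ₊₁²)/dₖ, aₖ₊₁ = ⌊(a₀+mₖ₊₁)/dₖ₊₁⌋:
  k=1: m=23, d=38, a=1
  k=2: m=15, d=9, a=4
  k=3: m=21, d=14, a=3
  k=4: m=21, d=9, a=4
  k=5: m=15, d=38, a=1
  k=6: m=23, d=1, a=46
d=1 and a=2a₀=46 at k=6, so the next step gives (m, d) = (23, 38) again — its k=1 value — and the period has length 6.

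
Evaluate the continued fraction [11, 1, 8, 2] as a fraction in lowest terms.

226/19

Fold from the inside: start with 2/1.
  8 + 1/2 = 17/2
  1 + 2/17 = 19/17
  11 + 17/19 = 226/19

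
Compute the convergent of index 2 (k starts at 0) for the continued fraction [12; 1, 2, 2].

38/3

Using pₖ = aₖpₖ₋₁ + pₖ₋₂, qₖ = aₖqₖ₋₁ + qₖ₋₂ (with p₋₁=1, p₋₂=0, q₋₁=0, q₋₂=1):
  k=0: a=12, p=12, q=1
  k=1: a=1, p=13, q=1
  k=2: a=2, p=38, q=3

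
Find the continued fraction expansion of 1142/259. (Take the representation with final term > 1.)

[4; 2, 2, 3, 1, 11]

1142 = 4*259 + 106
259 = 2*106 + 47
106 = 2*47 + 12
47 = 3*12 + 11
12 = 1*11 + 1
11 = 11*1 + 0  (stop)
So 1142/259 = [4; 2, 2, 3, 1, 11].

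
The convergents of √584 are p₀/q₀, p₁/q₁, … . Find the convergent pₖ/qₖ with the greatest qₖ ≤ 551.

6984/289

√584 = [24; 6, 48, …] (period length 2).
Convergents:
  p_0/q_0 = 24/1
  p_1/q_1 = 145/6
  p_2/q_2 = 6984/289
  p_3/q_3 = 42049/1740
q_2 = 289 ≤ 551 < 1740 = q_3, so the answer is 6984/289.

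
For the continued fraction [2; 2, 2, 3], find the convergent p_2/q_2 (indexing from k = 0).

Using pₖ = aₖpₖ₋₁ + pₖ₋₂, qₖ = aₖqₖ₋₁ + qₖ₋₂ (with p₋₁=1, p₋₂=0, q₋₁=0, q₋₂=1):
  k=0: a=2, p=2, q=1
  k=1: a=2, p=5, q=2
  k=2: a=2, p=12, q=5

12/5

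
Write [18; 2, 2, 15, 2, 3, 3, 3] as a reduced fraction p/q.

Using pₖ = aₖpₖ₋₁ + pₖ₋₂ and qₖ = aₖqₖ₋₁ + qₖ₋₂:
  k=0: a=18, p=18, q=1
  k=1: a=2, p=37, q=2
  k=2: a=2, p=92, q=5
  k=3: a=15, p=1417, q=77
  k=4: a=2, p=2926, q=159
  k=5: a=3, p=10195, q=554
  k=6: a=3, p=33511, q=1821
  k=7: a=3, p=110728, q=6017

110728/6017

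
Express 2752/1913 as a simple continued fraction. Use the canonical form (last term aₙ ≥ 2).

2752 = 1*1913 + 839
1913 = 2*839 + 235
839 = 3*235 + 134
235 = 1*134 + 101
134 = 1*101 + 33
101 = 3*33 + 2
33 = 16*2 + 1
2 = 2*1 + 0  (stop)
So 2752/1913 = [1; 2, 3, 1, 1, 3, 16, 2].

[1; 2, 3, 1, 1, 3, 16, 2]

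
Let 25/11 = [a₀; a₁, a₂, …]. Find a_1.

25 = 2·11 + 3   →  a_0 = 2
11 = 3·3 + 2   →  a_1 = 3

3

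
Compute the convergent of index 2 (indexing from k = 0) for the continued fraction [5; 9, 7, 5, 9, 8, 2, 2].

Using pₖ = aₖpₖ₋₁ + pₖ₋₂, qₖ = aₖqₖ₋₁ + qₖ₋₂ (with p₋₁=1, p₋₂=0, q₋₁=0, q₋₂=1):
  k=0: a=5, p=5, q=1
  k=1: a=9, p=46, q=9
  k=2: a=7, p=327, q=64

327/64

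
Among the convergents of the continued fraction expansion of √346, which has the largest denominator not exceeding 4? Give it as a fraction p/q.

√346 = [18; 1, 1, 1, 1, 36, …] (period length 5).
Convergents:
  p_0/q_0 = 18/1
  p_1/q_1 = 19/1
  p_2/q_2 = 37/2
  p_3/q_3 = 56/3
  p_4/q_4 = 93/5
q_3 = 3 ≤ 4 < 5 = q_4, so the answer is 56/3.

56/3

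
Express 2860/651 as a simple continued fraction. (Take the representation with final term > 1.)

[4; 2, 1, 1, 5, 3, 7]

2860 = 4·651 + 256
651 = 2·256 + 139
256 = 1·139 + 117
139 = 1·117 + 22
117 = 5·22 + 7
22 = 3·7 + 1
7 = 7·1 + 0  (stop)
So 2860/651 = [4; 2, 1, 1, 5, 3, 7].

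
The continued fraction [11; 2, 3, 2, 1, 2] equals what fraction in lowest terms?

709/62

Using pₖ = aₖpₖ₋₁ + pₖ₋₂ and qₖ = aₖqₖ₋₁ + qₖ₋₂:
  k=0: a=11, p=11, q=1
  k=1: a=2, p=23, q=2
  k=2: a=3, p=80, q=7
  k=3: a=2, p=183, q=16
  k=4: a=1, p=263, q=23
  k=5: a=2, p=709, q=62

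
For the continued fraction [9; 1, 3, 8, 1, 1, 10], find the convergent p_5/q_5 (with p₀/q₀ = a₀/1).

Using pₖ = aₖpₖ₋₁ + pₖ₋₂, qₖ = aₖqₖ₋₁ + qₖ₋₂ (with p₋₁=1, p₋₂=0, q₋₁=0, q₋₂=1):
  k=0: a=9, p=9, q=1
  k=1: a=1, p=10, q=1
  k=2: a=3, p=39, q=4
  k=3: a=8, p=322, q=33
  k=4: a=1, p=361, q=37
  k=5: a=1, p=683, q=70

683/70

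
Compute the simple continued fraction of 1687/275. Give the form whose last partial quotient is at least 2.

[6; 7, 2, 3, 5]

1687 = 6*275 + 37
275 = 7*37 + 16
37 = 2*16 + 5
16 = 3*5 + 1
5 = 5*1 + 0  (stop)
So 1687/275 = [6; 7, 2, 3, 5].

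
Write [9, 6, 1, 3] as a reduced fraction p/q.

Fold from the inside: start with 3/1.
  1 + 1/3 = 4/3
  6 + 3/4 = 27/4
  9 + 4/27 = 247/27

247/27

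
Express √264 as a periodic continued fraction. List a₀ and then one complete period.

a₀ = ⌊√264⌋ = 16.
With m₀=0, d₀=1 and mₖ₊₁ = dₖaₖ − mₖ, dₖ₊₁ = (n − mₖ₊₁²)/dₖ, aₖ₊₁ = ⌊(a₀+mₖ₊₁)/dₖ₊₁⌋:
  k=1: m=16, d=8, a=4
  k=2: m=16, d=1, a=32
d=1 and a=2a₀=32 at k=2, so the next step gives (m, d) = (16, 8) again — its k=1 value — and the period has length 2.

[16; 4, 32]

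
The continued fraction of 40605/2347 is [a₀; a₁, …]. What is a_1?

40605 = 17·2347 + 706   →  a_0 = 17
2347 = 3·706 + 229   →  a_1 = 3

3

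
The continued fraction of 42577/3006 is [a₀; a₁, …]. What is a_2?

42577 = 14·3006 + 493   →  a_0 = 14
3006 = 6·493 + 48   →  a_1 = 6
493 = 10·48 + 13   →  a_2 = 10

10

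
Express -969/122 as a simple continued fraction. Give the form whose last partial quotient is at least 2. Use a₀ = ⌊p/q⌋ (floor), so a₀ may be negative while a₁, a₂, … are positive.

[-8; 17, 2, 3]

-969 = -8*122 + 7
122 = 17*7 + 3
7 = 2*3 + 1
3 = 3*1 + 0  (stop)
So -969/122 = [-8; 17, 2, 3].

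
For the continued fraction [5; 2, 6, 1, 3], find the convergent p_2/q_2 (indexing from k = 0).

Using pₖ = aₖpₖ₋₁ + pₖ₋₂, qₖ = aₖqₖ₋₁ + qₖ₋₂ (with p₋₁=1, p₋₂=0, q₋₁=0, q₋₂=1):
  k=0: a=5, p=5, q=1
  k=1: a=2, p=11, q=2
  k=2: a=6, p=71, q=13

71/13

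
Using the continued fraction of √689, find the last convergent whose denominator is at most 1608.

22049/840

√689 = [26; 4, 52, …] (period length 2).
Convergents:
  p_0/q_0 = 26/1
  p_1/q_1 = 105/4
  p_2/q_2 = 5486/209
  p_3/q_3 = 22049/840
  p_4/q_4 = 1152034/43889
q_3 = 840 ≤ 1608 < 43889 = q_4, so the answer is 22049/840.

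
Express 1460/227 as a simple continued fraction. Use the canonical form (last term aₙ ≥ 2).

[6; 2, 3, 6, 5]

1460 = 6*227 + 98
227 = 2*98 + 31
98 = 3*31 + 5
31 = 6*5 + 1
5 = 5*1 + 0  (stop)
So 1460/227 = [6; 2, 3, 6, 5].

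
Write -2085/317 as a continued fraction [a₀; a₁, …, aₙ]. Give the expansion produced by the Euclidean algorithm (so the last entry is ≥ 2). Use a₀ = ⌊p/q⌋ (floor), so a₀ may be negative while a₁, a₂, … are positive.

[-7; 2, 2, 1, 2, 1, 3, 3]

-2085 = -7*317 + 134
317 = 2*134 + 49
134 = 2*49 + 36
49 = 1*36 + 13
36 = 2*13 + 10
13 = 1*10 + 3
10 = 3*3 + 1
3 = 3*1 + 0  (stop)
So -2085/317 = [-7; 2, 2, 1, 2, 1, 3, 3].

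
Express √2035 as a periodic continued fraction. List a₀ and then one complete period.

[45; 9, 90]

a₀ = ⌊√2035⌋ = 45.
With m₀=0, d₀=1 and mₖ₊₁ = dₖaₖ − mₖ, dₖ₊₁ = (n − mₖ₊₁²)/dₖ, aₖ₊₁ = ⌊(a₀+mₖ₊₁)/dₖ₊₁⌋:
  k=1: m=45, d=10, a=9
  k=2: m=45, d=1, a=90
d=1 and a=2a₀=90 at k=2, so the next step gives (m, d) = (45, 10) again — its k=1 value — and the period has length 2.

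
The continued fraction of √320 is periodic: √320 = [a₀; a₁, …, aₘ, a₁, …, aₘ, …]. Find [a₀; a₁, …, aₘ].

[17; 1, 7, 1, 34]

a₀ = ⌊√320⌋ = 17.
With m₀=0, d₀=1 and mₖ₊₁ = dₖaₖ − mₖ, dₖ₊₁ = (n − mₖ₊₁²)/dₖ, aₖ₊₁ = ⌊(a₀+mₖ₊₁)/dₖ₊₁⌋:
  k=1: m=17, d=31, a=1
  k=2: m=14, d=4, a=7
  k=3: m=14, d=31, a=1
  k=4: m=17, d=1, a=34
d=1 and a=2a₀=34 at k=4, so the next step gives (m, d) = (17, 31) again — its k=1 value — and the period has length 4.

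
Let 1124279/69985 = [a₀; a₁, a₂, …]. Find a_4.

1124279 = 16·69985 + 4519   →  a_0 = 16
69985 = 15·4519 + 2200   →  a_1 = 15
4519 = 2·2200 + 119   →  a_2 = 2
2200 = 18·119 + 58   →  a_3 = 18
119 = 2·58 + 3   →  a_4 = 2

2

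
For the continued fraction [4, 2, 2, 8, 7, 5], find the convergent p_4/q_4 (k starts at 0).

Using pₖ = aₖpₖ₋₁ + pₖ₋₂, qₖ = aₖqₖ₋₁ + qₖ₋₂ (with p₋₁=1, p₋₂=0, q₋₁=0, q₋₂=1):
  k=0: a=4, p=4, q=1
  k=1: a=2, p=9, q=2
  k=2: a=2, p=22, q=5
  k=3: a=8, p=185, q=42
  k=4: a=7, p=1317, q=299

1317/299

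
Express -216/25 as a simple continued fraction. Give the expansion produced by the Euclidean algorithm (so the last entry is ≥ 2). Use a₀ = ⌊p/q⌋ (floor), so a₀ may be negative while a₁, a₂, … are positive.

-216 = -9·25 + 9
25 = 2·9 + 7
9 = 1·7 + 2
7 = 3·2 + 1
2 = 2·1 + 0  (stop)
So -216/25 = [-9; 2, 1, 3, 2].

[-9; 2, 1, 3, 2]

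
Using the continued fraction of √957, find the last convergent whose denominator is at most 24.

464/15

√957 = [30; 1, 14, 2, 14, 1, 60, …] (period length 6).
Convergents:
  p_0/q_0 = 30/1
  p_1/q_1 = 31/1
  p_2/q_2 = 464/15
  p_3/q_3 = 959/31
q_2 = 15 ≤ 24 < 31 = q_3, so the answer is 464/15.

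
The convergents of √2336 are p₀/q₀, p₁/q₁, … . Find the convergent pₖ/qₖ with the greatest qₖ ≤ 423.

√2336 = [48; 3, 96, …] (period length 2).
Convergents:
  p_0/q_0 = 48/1
  p_1/q_1 = 145/3
  p_2/q_2 = 13968/289
  p_3/q_3 = 42049/870
q_2 = 289 ≤ 423 < 870 = q_3, so the answer is 13968/289.

13968/289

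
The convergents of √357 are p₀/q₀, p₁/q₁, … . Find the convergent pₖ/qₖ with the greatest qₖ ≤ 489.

√357 = [18; 1, 8, 2, 8, 1, 36, …] (period length 6).
Convergents:
  p_0/q_0 = 18/1
  p_1/q_1 = 19/1
  p_2/q_2 = 170/9
  p_3/q_3 = 359/19
  p_4/q_4 = 3042/161
  p_5/q_5 = 3401/180
  p_6/q_6 = 125478/6641
q_5 = 180 ≤ 489 < 6641 = q_6, so the answer is 3401/180.

3401/180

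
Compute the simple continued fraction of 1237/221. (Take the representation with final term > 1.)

1237 = 5*221 + 132
221 = 1*132 + 89
132 = 1*89 + 43
89 = 2*43 + 3
43 = 14*3 + 1
3 = 3*1 + 0  (stop)
So 1237/221 = [5; 1, 1, 2, 14, 3].

[5; 1, 1, 2, 14, 3]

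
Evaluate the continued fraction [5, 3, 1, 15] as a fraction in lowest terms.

331/63

Fold from the inside: start with 15/1.
  1 + 1/15 = 16/15
  3 + 15/16 = 63/16
  5 + 16/63 = 331/63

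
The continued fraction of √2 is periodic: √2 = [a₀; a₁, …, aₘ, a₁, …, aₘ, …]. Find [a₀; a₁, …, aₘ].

[1; 2]

a₀ = ⌊√2⌋ = 1.
With m₀=0, d₀=1 and mₖ₊₁ = dₖaₖ − mₖ, dₖ₊₁ = (n − mₖ₊₁²)/dₖ, aₖ₊₁ = ⌊(a₀+mₖ₊₁)/dₖ₊₁⌋:
  k=1: m=1, d=1, a=2
d=1 and a=2a₀=2 at k=1, so the next step gives (m, d) = (1, 1) again — its k=1 value — and the period has length 1.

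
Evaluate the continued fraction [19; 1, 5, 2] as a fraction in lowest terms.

Using pₖ = aₖpₖ₋₁ + pₖ₋₂ and qₖ = aₖqₖ₋₁ + qₖ₋₂:
  k=0: a=19, p=19, q=1
  k=1: a=1, p=20, q=1
  k=2: a=5, p=119, q=6
  k=3: a=2, p=258, q=13

258/13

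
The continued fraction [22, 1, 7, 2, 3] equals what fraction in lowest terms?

1350/59

Using pₖ = aₖpₖ₋₁ + pₖ₋₂ and qₖ = aₖqₖ₋₁ + qₖ₋₂:
  k=0: a=22, p=22, q=1
  k=1: a=1, p=23, q=1
  k=2: a=7, p=183, q=8
  k=3: a=2, p=389, q=17
  k=4: a=3, p=1350, q=59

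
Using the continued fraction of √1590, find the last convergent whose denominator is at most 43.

√1590 = [39; 1, 6, 1, 78, …] (period length 4).
Convergents:
  p_0/q_0 = 39/1
  p_1/q_1 = 40/1
  p_2/q_2 = 279/7
  p_3/q_3 = 319/8
  p_4/q_4 = 25161/631
q_3 = 8 ≤ 43 < 631 = q_4, so the answer is 319/8.

319/8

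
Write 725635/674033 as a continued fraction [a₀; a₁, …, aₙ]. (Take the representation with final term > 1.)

725635 = 1*674033 + 51602
674033 = 13*51602 + 3207
51602 = 16*3207 + 290
3207 = 11*290 + 17
290 = 17*17 + 1
17 = 17*1 + 0  (stop)
So 725635/674033 = [1; 13, 16, 11, 17, 17].

[1; 13, 16, 11, 17, 17]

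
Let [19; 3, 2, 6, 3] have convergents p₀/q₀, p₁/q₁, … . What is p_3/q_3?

868/45

Using pₖ = aₖpₖ₋₁ + pₖ₋₂, qₖ = aₖqₖ₋₁ + qₖ₋₂ (with p₋₁=1, p₋₂=0, q₋₁=0, q₋₂=1):
  k=0: a=19, p=19, q=1
  k=1: a=3, p=58, q=3
  k=2: a=2, p=135, q=7
  k=3: a=6, p=868, q=45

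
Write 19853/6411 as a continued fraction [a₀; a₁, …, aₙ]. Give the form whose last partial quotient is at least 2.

19853 = 3×6411 + 620
6411 = 10×620 + 211
620 = 2×211 + 198
211 = 1×198 + 13
198 = 15×13 + 3
13 = 4×3 + 1
3 = 3×1 + 0  (stop)
So 19853/6411 = [3; 10, 2, 1, 15, 4, 3].

[3; 10, 2, 1, 15, 4, 3]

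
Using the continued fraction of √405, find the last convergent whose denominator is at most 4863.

51841/2576

√405 = [20; 8, 40, …] (period length 2).
Convergents:
  p_0/q_0 = 20/1
  p_1/q_1 = 161/8
  p_2/q_2 = 6460/321
  p_3/q_3 = 51841/2576
  p_4/q_4 = 2080100/103361
q_3 = 2576 ≤ 4863 < 103361 = q_4, so the answer is 51841/2576.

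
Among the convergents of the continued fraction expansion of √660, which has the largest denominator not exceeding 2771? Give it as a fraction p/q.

√660 = [25; 1, 2, 4, 2, 1, 50, …] (period length 6).
Convergents:
  p_0/q_0 = 25/1
  p_1/q_1 = 26/1
  p_2/q_2 = 77/3
  p_3/q_3 = 334/13
  p_4/q_4 = 745/29
  p_5/q_5 = 1079/42
  p_6/q_6 = 54695/2129
  p_7/q_7 = 55774/2171
  p_8/q_8 = 166243/6471
q_7 = 2171 ≤ 2771 < 6471 = q_8, so the answer is 55774/2171.

55774/2171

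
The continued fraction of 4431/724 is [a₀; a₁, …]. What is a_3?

9

4431 = 6·724 + 87   →  a_0 = 6
724 = 8·87 + 28   →  a_1 = 8
87 = 3·28 + 3   →  a_2 = 3
28 = 9·3 + 1   →  a_3 = 9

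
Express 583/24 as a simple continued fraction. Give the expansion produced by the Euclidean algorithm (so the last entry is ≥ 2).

583 = 24×24 + 7
24 = 3×7 + 3
7 = 2×3 + 1
3 = 3×1 + 0  (stop)
So 583/24 = [24; 3, 2, 3].

[24; 3, 2, 3]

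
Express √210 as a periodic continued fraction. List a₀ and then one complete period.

a₀ = ⌊√210⌋ = 14.
With m₀=0, d₀=1 and mₖ₊₁ = dₖaₖ − mₖ, dₖ₊₁ = (n − mₖ₊₁²)/dₖ, aₖ₊₁ = ⌊(a₀+mₖ₊₁)/dₖ₊₁⌋:
  k=1: m=14, d=14, a=2
  k=2: m=14, d=1, a=28
d=1 and a=2a₀=28 at k=2, so the next step gives (m, d) = (14, 14) again — its k=1 value — and the period has length 2.

[14; 2, 28]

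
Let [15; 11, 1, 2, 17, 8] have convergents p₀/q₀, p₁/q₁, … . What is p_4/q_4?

9157/607

Using pₖ = aₖpₖ₋₁ + pₖ₋₂, qₖ = aₖqₖ₋₁ + qₖ₋₂ (with p₋₁=1, p₋₂=0, q₋₁=0, q₋₂=1):
  k=0: a=15, p=15, q=1
  k=1: a=11, p=166, q=11
  k=2: a=1, p=181, q=12
  k=3: a=2, p=528, q=35
  k=4: a=17, p=9157, q=607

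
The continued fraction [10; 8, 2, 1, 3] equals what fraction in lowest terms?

931/92

Using pₖ = aₖpₖ₋₁ + pₖ₋₂ and qₖ = aₖqₖ₋₁ + qₖ₋₂:
  k=0: a=10, p=10, q=1
  k=1: a=8, p=81, q=8
  k=2: a=2, p=172, q=17
  k=3: a=1, p=253, q=25
  k=4: a=3, p=931, q=92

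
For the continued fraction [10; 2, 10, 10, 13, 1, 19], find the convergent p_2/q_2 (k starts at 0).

220/21

Using pₖ = aₖpₖ₋₁ + pₖ₋₂, qₖ = aₖqₖ₋₁ + qₖ₋₂ (with p₋₁=1, p₋₂=0, q₋₁=0, q₋₂=1):
  k=0: a=10, p=10, q=1
  k=1: a=2, p=21, q=2
  k=2: a=10, p=220, q=21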